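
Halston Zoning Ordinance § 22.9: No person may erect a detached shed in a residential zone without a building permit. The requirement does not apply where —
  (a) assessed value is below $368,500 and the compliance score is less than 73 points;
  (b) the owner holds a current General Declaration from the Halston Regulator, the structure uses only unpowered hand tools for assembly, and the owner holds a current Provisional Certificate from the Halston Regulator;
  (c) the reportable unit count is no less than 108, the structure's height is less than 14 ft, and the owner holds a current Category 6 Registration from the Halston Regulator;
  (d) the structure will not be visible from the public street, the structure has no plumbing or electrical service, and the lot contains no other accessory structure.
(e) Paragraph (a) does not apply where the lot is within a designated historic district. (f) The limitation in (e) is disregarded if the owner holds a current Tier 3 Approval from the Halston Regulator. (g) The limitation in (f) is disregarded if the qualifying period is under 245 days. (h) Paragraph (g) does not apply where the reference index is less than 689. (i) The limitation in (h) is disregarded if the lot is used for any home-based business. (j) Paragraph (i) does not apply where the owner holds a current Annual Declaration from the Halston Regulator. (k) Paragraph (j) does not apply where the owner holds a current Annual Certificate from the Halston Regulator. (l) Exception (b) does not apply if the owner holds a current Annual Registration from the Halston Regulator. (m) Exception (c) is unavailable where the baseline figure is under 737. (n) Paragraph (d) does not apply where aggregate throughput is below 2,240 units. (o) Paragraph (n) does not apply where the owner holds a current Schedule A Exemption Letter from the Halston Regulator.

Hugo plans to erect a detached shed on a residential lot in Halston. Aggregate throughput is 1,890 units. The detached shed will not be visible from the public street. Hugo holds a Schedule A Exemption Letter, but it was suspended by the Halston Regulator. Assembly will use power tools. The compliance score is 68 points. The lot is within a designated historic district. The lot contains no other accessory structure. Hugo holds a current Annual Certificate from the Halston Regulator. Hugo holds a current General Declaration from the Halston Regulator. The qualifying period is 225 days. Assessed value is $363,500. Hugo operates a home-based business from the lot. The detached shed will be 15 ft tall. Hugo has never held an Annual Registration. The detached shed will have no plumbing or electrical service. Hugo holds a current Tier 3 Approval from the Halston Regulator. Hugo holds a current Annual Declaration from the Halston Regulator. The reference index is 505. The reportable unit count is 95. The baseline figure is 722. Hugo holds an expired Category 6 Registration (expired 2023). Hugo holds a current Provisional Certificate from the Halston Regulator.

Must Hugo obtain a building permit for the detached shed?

Exception (a): assessed value is $363,500, below the $368,500 limit; the compliance score is 68 points, less than the 73 points limit — every condition holds. However, paragraphs (e)–(k) must be considered: (e) operates against (a): the lot is in a historic district. (f) would limit (e) — a current Tier 3 Approval is held — but (g) sets (f) aside: (g) applies — the qualifying period is 225 days, under the 245 days limit. (h) would limit (g) — the reference index is 505, less than the 689 limit — but (i) sets (h) aside: (i) operates against (h): a home-based business operates on the lot. (j) applies (a current Annual Declaration is held), but yields to (k): (k) is engaged — a current Annual Certificate is held. (a) is therefore removed.
Exception (b) requires that the structure uses only unpowered hand tools for assembly; but assembly uses power tools, so (b) is unavailable.
Exception (c) fails — the reportable unit count is 95, short of 108.
Exception (d)'s conditions are all satisfied: the structure will not be visible from the street; there is no plumbing or electrical service; the lot has no other accessory structure. But: (n) operates against (d): aggregate throughput is 1,890 units, below the 2,240 units limit. (o), which would lift (n), is not triggered — no current Schedule A Exemption Letter is held. So (d) is unavailable.
None of the exceptions is available; § 22.9 applies in full.

Yes — Hugo must obtain a building permit.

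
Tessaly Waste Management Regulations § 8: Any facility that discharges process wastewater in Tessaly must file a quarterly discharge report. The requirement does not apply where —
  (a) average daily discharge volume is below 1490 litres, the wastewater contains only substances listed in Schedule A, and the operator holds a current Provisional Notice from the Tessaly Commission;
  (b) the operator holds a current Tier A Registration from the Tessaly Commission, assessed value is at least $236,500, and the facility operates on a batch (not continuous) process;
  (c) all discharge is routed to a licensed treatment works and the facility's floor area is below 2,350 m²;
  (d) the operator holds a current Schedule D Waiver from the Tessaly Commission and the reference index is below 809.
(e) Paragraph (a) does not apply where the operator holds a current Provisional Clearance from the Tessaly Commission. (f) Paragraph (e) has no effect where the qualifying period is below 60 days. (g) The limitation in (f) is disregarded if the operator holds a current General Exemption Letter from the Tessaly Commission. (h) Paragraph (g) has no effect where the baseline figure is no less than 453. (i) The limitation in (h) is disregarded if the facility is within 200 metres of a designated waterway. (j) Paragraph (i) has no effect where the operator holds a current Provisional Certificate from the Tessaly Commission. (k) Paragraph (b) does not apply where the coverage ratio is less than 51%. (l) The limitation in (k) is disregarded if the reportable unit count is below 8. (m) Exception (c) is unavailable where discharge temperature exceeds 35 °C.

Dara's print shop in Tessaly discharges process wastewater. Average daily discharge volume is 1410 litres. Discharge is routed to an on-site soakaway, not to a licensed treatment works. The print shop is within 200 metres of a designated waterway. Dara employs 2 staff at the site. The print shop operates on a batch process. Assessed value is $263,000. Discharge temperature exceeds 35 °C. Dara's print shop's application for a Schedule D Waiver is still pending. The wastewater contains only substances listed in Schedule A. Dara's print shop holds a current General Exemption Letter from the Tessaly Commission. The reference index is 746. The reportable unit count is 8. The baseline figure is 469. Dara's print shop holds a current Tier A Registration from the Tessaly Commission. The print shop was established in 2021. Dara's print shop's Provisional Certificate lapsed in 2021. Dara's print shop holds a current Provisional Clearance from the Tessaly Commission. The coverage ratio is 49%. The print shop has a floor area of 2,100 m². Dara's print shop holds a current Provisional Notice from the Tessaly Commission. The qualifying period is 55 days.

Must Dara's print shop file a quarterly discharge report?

Yes — Dara's print shop must file a quarterly discharge report.

Exception (a) is satisfied on its face — average daily discharge volume is 1410 litres, below the 1490 litres limit; the wastewater is Schedule-A-only; a current Provisional Notice is held. But: (e) operates against (a): a current Provisional Clearance is held. (f) would limit (e) — the qualifying period is 55 days, below the 60 days limit — but (g) sets (f) aside: (g) operates against (f): a current General Exemption Letter is held. (h) would limit (g) — the baseline figure is 469, meeting the 453 threshold — but (i) sets (h) aside: (i) operates against (h): the print shop is within 200 m of a designated waterway. (j) is not engaged (the Provisional Certificate is not current), so (i) stands. (a) is therefore removed.
Exception (b)'s conditions are all satisfied: a current Tier A Registration is held; assessed value is $263,000, meeting the $236,500 threshold; the facility operates on a batch process. But: (k) is triggered — the coverage ratio is 49%, less than the 51% limit. (l), which would lift (k), is not triggered — the reportable unit count is 8, not below 8. So (b) is unavailable.
Exception (c) fails — discharge is not routed to a licensed treatment works.
Exception (d) does not apply: there is no Schedule D Waiver in force.
No exception displaces § 8.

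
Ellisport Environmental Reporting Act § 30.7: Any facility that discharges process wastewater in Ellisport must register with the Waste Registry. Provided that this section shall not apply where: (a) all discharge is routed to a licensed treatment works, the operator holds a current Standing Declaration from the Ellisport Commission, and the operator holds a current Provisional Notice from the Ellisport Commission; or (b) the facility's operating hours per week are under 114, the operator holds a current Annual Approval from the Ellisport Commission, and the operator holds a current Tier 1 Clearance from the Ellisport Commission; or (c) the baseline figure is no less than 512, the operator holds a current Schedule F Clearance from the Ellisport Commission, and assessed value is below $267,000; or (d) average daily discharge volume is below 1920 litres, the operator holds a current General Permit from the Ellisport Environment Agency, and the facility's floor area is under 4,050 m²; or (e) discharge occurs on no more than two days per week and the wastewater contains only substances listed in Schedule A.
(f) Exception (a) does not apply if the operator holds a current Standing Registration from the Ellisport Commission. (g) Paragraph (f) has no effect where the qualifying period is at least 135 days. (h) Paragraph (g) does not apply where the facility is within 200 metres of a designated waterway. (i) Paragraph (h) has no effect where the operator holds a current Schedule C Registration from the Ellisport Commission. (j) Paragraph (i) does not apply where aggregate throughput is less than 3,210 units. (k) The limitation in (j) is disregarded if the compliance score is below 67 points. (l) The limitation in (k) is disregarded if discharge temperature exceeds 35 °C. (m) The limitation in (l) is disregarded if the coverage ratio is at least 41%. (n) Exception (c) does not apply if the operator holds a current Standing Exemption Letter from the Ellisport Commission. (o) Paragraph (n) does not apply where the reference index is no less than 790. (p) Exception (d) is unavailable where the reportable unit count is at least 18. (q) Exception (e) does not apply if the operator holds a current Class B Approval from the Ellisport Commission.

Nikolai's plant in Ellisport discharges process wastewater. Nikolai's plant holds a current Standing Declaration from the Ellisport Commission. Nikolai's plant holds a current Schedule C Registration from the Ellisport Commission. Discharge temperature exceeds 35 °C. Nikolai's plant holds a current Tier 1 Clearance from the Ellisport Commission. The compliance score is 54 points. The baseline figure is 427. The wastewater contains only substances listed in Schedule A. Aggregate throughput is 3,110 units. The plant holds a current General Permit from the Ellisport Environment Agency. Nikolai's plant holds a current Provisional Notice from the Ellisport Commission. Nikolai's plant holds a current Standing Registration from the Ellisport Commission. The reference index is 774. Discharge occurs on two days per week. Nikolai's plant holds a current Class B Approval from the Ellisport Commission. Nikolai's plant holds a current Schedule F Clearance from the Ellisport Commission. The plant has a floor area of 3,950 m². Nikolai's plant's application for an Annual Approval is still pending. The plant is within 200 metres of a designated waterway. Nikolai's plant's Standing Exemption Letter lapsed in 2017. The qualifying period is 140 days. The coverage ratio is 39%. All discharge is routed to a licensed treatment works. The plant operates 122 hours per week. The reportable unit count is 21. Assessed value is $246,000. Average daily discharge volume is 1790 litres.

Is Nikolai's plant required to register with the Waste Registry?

Exception (a) is satisfied on its face — discharge is routed to a licensed treatment works; a current Standing Declaration is held; a current Provisional Notice is held. But: (f) applies — a current Standing Registration is held. (g) would limit (f) — the qualifying period is 140 days, meeting the 135 days threshold — but (h) sets (g) aside: (h) is engaged — the plant is within 200 m of a designated waterway. (i) would limit (h) — a current Schedule C Registration is held — but (j) sets (i) aside: (j) operates against (i): aggregate throughput is 3,110 units, less than the 3,210 units limit. (k) would limit (j) — the compliance score is 54 points, below the 67 points limit — but (l) sets (k) aside: (l) is engaged — discharge temperature exceeds 35 °C. (m), which would lift (l), is not engaged — the coverage ratio is 39%, short of 41%. (a) is therefore removed.
Exception (b) fails — the facility's operating hours per week are 122, not under 114.
Exception (c) requires that the baseline figure is no less than 512; but the baseline figure is 427, short of 512, so (c) is unavailable.
All of (d)'s requirements are met (average daily discharge volume is 1790 litres, below the 1920 litres limit; a current General Permit is held; the facility's floor area is 3,950 m², under the 4,050 m² limit). Turning to paragraph (p): (p) operates against (d): the reportable unit count is 21, meeting the 18 threshold. (d) is therefore removed.
Exception (e) is satisfied on its face — discharge occurs on no more than two days per week; the wastewater is Schedule-A-only. But: (q) operates — a current Class B Approval is held. Exception (e) does not apply.
Every exception is unavailable, so the rule governs.

Yes — Nikolai's plant must register with the Waste Registry.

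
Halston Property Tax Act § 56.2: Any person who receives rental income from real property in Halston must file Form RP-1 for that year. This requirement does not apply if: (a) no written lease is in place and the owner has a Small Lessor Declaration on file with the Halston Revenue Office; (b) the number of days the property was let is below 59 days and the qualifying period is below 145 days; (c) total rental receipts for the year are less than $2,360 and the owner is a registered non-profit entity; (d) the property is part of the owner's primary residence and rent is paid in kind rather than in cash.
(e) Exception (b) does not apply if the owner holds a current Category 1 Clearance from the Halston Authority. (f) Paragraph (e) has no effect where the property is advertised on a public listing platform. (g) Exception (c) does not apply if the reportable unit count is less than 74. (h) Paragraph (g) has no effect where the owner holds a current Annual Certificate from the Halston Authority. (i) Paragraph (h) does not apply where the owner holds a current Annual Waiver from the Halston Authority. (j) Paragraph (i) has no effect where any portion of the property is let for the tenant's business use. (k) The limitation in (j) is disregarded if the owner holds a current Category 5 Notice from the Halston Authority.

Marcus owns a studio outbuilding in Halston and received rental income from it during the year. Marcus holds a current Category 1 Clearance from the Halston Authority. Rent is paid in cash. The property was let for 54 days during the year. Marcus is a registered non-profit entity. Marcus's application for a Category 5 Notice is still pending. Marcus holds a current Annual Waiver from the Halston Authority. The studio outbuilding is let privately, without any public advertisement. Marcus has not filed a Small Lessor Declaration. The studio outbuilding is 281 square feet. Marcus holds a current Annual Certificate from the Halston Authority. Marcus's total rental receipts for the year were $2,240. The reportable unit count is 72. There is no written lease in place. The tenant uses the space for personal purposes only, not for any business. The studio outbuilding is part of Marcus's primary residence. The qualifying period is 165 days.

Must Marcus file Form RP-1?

Exception (a) fails — no Small Lessor Declaration is on file.
Exception (b) requires that the qualifying period is below 145 days; but the qualifying period is 165 days, not below 145 days, so (b) is unavailable.
Exception (c) is satisfied on its face — total rental receipts for the year are $2,240, less than the $2,360 limit; Marcus is a registered non-profit. But applying paragraphs (g)–(k): (g) operates against (c): the reportable unit count is 72, less than the 74 limit. (h) would limit (g) — a current Annual Certificate is held — but (i) sets (h) aside: (i) is engaged — a current Annual Waiver is held. (j), which would lift (i), is not triggered — the space is used for personal purposes only. So (c) is unavailable.
Exception (d) requires that rent is paid in kind rather than in cash; but rent is paid in cash, so (d) is unavailable.
Every exception is unavailable, so the rule governs.

Yes — Marcus must file Form RP-1.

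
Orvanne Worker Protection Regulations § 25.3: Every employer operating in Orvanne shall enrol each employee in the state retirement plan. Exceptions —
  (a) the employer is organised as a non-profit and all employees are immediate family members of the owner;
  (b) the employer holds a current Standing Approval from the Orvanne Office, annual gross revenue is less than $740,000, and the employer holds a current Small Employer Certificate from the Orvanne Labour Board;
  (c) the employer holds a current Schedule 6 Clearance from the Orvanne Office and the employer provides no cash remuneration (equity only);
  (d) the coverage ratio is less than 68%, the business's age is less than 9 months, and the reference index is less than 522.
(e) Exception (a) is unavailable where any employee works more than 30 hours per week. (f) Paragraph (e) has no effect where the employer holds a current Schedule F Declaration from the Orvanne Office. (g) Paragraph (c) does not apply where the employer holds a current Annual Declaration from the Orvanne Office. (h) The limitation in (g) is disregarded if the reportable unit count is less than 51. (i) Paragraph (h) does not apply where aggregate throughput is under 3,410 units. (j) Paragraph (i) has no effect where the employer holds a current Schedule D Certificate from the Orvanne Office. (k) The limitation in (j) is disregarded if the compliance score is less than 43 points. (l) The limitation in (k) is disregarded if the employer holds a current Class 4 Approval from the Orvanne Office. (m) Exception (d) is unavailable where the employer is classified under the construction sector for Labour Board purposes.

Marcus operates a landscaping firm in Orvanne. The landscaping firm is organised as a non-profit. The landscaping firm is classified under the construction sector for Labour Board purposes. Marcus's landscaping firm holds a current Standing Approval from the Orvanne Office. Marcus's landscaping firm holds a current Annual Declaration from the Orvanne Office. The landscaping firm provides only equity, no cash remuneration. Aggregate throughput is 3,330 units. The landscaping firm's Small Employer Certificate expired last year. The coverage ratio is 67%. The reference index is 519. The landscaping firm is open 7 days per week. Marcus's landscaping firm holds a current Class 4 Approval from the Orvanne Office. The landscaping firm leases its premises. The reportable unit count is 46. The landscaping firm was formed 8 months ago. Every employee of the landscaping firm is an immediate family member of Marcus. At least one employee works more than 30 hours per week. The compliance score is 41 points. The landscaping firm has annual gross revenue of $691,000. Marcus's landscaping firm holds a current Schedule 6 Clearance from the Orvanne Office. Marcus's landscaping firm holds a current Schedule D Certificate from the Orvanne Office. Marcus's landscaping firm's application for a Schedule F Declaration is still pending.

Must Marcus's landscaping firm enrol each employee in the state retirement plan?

No — exception (c) applies; Marcus's landscaping firm is not required to enrol each employee in the state retirement plan.

Exception (a)'s conditions are all satisfied: the employer is a non-profit; every employee is an immediate family member. Turning to paragraphs (e)–(f): (e) is engaged — at least one employee exceeds 30 hours/week. (f) is not engaged (the Schedule F Declaration is not current), so (e) stands. Exception (a) does not apply.
Exception (b) requires that the employer holds a current Small Employer Certificate from the Orvanne Labour Board; but the Small Employer Certificate has expired, so (b) is unavailable.
Exception (c) is satisfied on its face — a current Schedule 6 Clearance is held; remuneration is equity-only. Under paragraphs (g)–(l): (g) applies (a current Annual Declaration is held), but yields to (h): (h) operates against (g): the reportable unit count is 46, less than the 51 limit. (i) would limit (h) — aggregate throughput is 3,330 units, under the 3,410 units limit — but (j) sets (i) aside: (j) operates against (i): a current Schedule D Certificate is held. (k) would limit (j) — the compliance score is 41 points, less than the 43 points limit — but (l) sets (k) aside: (l) is engaged — a current Class 4 Approval is held. (c) remains available.
Exception (d)'s conditions are all satisfied: the coverage ratio is 67%, less than the 68% limit; the business's age is 8 months, less than the 9 months limit; the reference index is 519, less than the 522 limit. But applying paragraph (m): (m) is engaged — the landscaping firm is classified under the construction sector. (d) is therefore removed.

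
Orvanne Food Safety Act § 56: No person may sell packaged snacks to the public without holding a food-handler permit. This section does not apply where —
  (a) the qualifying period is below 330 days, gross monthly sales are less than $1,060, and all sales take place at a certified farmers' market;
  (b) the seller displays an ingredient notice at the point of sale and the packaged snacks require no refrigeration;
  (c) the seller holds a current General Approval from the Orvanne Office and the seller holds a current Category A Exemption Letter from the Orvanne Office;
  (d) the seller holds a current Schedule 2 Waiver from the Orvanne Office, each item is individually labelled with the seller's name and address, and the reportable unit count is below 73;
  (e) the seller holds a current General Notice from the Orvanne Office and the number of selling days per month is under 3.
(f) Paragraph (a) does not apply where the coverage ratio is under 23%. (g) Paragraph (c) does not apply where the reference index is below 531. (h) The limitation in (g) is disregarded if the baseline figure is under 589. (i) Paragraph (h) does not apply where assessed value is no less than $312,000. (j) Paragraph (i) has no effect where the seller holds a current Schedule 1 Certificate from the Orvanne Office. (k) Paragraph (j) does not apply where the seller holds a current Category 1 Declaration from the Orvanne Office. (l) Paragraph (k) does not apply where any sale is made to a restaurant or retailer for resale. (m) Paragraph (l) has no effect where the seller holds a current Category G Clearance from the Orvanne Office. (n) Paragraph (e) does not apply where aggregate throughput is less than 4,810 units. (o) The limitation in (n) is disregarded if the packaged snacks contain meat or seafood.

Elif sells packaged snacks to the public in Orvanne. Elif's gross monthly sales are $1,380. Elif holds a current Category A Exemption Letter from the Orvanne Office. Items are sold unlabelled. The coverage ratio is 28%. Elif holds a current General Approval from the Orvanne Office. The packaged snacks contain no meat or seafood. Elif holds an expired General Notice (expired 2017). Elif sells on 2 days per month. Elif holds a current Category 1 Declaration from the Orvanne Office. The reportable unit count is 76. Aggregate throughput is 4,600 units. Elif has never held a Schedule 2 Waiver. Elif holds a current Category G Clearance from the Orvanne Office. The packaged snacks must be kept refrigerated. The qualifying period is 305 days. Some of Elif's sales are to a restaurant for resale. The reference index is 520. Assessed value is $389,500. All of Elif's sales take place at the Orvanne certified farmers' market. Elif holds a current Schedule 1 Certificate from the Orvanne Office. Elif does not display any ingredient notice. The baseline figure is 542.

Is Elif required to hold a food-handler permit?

Exception (a) requires that gross monthly sales are less than $1,060; but gross monthly sales are $1,380, not less than $1,060, so (a) is unavailable.
Exception (b) fails — no ingredient notice is displayed.
Exception (c) is satisfied on its face — a current General Approval is held; a current Category A Exemption Letter is held. But applying paragraphs (g)–(m): (g) operates against (c): the reference index is 520, below the 531 limit. (h) operates (the baseline figure is 542, under the 589 limit), but is set aside by (i): (i) operates against (h): assessed value is $389,500, meeting the $312,000 threshold. (j) is engaged (a current Schedule 1 Certificate is held), but is set aside by (k): (k) operates against (j): a current Category 1 Declaration is held. (l) would limit (k) — some sales are to a restaurant for resale — but (m) sets (l) aside: (m) is engaged — a current Category G Clearance is held. (c) is therefore removed.
Exception (d) does not apply: there is no Schedule 2 Waiver in force.
Exception (e) fails — no current General Notice is held.
No exception displaces § 56.

Yes — Elif must hold a food-handler permit.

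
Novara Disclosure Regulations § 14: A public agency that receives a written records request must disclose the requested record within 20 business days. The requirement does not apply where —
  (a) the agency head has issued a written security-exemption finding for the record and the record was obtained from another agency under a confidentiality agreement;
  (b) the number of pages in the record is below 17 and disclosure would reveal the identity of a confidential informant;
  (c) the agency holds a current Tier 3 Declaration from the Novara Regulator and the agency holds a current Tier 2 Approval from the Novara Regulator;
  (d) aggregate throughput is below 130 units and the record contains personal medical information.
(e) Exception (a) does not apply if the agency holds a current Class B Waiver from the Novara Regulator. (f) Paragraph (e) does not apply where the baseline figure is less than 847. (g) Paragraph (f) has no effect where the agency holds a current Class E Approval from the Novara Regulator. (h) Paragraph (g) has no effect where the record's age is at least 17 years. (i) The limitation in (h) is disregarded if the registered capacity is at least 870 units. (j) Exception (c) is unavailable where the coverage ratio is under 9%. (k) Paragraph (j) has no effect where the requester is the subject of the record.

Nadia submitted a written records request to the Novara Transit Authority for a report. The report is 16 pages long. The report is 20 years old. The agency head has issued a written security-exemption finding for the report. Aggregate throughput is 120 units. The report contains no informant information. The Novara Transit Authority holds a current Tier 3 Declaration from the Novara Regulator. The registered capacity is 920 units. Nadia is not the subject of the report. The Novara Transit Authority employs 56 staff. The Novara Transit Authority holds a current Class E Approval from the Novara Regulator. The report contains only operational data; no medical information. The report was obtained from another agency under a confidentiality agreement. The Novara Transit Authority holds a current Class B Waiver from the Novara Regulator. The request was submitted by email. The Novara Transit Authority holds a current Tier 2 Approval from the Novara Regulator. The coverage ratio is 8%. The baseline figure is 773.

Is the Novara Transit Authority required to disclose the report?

Yes — the Novara Transit Authority must disclose the report.

Exception (a): a written security-exemption finding has been issued; the report was obtained under a confidentiality agreement — every condition holds. But applying paragraphs (e)–(i): (e) operates against (a): a current Class B Waiver is held. (f) applies (the baseline figure is 773, less than the 847 limit), but is set aside by (g): (g) is triggered — a current Class E Approval is held. (h) would limit (g) — the record's age is 20 years, meeting the 17 years threshold — but (i) sets (h) aside: (i) applies — the registered capacity is 920 units, meeting the 870 units threshold. (a) is therefore removed.
Exception (b) fails — the report contains no informant information.
All of (c)'s requirements are met (a current Tier 3 Declaration is held; a current Tier 2 Approval is held). However, paragraphs (j)–(k) must be considered: (j) operates against (c): the coverage ratio is 8%, under the 9% limit. (k) is inapplicable (Nadia is not the subject of the report), so (j) stands. So (c) is unavailable.
Exception (d) does not apply: the report contains only operational data.
No exception displaces § 14.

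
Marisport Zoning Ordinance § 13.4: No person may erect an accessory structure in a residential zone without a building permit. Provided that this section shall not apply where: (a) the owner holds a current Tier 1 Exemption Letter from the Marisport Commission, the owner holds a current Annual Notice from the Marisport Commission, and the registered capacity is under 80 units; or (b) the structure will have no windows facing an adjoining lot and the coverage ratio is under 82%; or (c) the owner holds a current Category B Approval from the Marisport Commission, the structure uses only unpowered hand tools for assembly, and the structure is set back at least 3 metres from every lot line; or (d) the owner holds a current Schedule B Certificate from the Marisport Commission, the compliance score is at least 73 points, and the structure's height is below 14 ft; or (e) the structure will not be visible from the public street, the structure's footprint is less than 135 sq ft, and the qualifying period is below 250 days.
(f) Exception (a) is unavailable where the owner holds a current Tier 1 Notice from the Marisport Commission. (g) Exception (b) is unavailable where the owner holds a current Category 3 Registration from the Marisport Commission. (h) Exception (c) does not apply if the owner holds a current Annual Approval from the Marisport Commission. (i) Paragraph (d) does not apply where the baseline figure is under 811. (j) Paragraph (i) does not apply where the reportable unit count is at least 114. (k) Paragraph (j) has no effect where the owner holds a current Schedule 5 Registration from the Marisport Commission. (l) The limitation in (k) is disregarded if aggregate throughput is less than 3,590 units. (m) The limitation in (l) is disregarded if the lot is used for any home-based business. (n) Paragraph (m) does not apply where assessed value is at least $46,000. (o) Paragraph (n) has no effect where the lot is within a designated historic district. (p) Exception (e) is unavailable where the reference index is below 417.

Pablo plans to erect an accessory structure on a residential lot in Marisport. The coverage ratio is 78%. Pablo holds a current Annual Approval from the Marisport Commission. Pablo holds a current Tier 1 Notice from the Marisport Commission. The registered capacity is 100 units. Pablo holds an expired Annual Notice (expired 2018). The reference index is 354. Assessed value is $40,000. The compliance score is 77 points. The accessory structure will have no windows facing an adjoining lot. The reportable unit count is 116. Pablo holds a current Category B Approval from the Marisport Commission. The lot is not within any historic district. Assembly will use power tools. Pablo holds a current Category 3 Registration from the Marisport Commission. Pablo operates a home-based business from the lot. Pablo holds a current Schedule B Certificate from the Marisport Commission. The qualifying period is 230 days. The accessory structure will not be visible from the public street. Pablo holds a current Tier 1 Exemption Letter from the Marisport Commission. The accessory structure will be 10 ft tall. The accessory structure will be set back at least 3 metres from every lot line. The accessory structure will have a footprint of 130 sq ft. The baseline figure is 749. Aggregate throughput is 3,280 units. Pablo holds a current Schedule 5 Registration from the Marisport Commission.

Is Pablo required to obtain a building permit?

Exception (a) fails — no current Annual Notice is held.
Exception (b)'s conditions are all satisfied: no windows face an adjoining lot; the coverage ratio is 78%, under the 82% limit. But: (g) is engaged — a current Category 3 Registration is held. Exception (b) does not apply.
Exception (c) requires that the structure uses only unpowered hand tools for assembly; but assembly uses power tools, so (c) is unavailable.
All of (d)'s requirements are met (a current Schedule B Certificate is held; the compliance score is 77 points, meeting the 73 points threshold; the structure's height is 10 ft, below the 14 ft limit). But applying paragraphs (i)–(o): (i) operates against (d): the baseline figure is 749, under the 811 limit. (j) operates (the reportable unit count is 116, meeting the 114 threshold), but is set aside by (k): (k) operates against (j): a current Schedule 5 Registration is held. (l) applies (aggregate throughput is 3,280 units, less than the 3,590 units limit), but is overridden by (m): (m) applies — a home-based business operates on the lot. (n) is not engaged (assessed value is $40,000, short of $46,000), so (m) stands. So (d) is unavailable.
Exception (e)'s conditions are all satisfied: the structure will not be visible from the street; the structure's footprint is 130 sq ft, less than the 135 sq ft limit; the qualifying period is 230 days, below the 250 days limit. But applying paragraph (p): (p) operates — the reference index is 354, below the 417 limit. Exception (e) does not apply.
Every exception is unavailable, so the rule governs.

Yes — Pablo must obtain a building permit.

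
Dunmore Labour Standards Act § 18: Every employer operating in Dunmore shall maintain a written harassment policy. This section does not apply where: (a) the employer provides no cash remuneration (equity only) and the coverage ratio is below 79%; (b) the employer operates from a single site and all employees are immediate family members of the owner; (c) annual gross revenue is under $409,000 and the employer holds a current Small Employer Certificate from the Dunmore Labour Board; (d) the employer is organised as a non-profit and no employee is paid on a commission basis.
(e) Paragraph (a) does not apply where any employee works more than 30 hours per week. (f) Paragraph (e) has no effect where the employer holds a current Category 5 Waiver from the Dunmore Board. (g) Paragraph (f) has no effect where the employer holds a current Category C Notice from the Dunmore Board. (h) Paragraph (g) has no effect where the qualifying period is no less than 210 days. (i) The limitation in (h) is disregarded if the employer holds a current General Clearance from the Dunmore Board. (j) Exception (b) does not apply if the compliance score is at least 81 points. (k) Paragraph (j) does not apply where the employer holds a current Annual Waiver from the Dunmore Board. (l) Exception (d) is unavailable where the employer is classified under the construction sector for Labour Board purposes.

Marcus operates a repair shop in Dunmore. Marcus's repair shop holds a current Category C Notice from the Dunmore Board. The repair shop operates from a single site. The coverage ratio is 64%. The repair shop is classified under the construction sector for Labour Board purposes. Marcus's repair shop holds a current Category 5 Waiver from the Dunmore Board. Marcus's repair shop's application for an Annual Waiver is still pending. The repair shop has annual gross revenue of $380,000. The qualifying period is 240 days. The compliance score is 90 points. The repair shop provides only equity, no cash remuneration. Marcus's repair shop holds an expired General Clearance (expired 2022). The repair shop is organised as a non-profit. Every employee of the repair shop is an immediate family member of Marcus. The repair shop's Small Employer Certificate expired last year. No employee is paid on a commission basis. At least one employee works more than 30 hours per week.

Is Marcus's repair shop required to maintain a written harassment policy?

Exception (a) is satisfied on its face — remuneration is equity-only; the coverage ratio is 64%, below the 79% limit. Considering the limiting provisions: (e) operates (at least one employee exceeds 30 hours/week), but yields to (f): (f) is triggered — a current Category 5 Waiver is held. (g) applies (a current Category C Notice is held), but is displaced by (h): (h) operates against (g): the qualifying period is 240 days, meeting the 210 days threshold. (i), which would lift (h), does not operate here — no current General Clearance is held. So (a) applies.
Exception (b) is satisfied on its face — the employer operates from a single site; every employee is an immediate family member. However, paragraphs (j)–(k) must be considered: (j) operates against (b): the compliance score is 90 points, meeting the 81 points threshold. (k) is not triggered (the Annual Waiver is not current), so (j) stands. (b) is therefore removed.
Exception (c) requires that the employer holds a current Small Employer Certificate from the Dunmore Labour Board; but the Small Employer Certificate has expired, so (c) is unavailable.
Exception (d): the employer is a non-profit; no employee is paid on commission — every condition holds. However, paragraph (l) must be considered: (l) operates — the repair shop is classified under the construction sector. So (d) is unavailable.

No — exception (a) applies; Marcus's repair shop is not required to maintain a written harassment policy.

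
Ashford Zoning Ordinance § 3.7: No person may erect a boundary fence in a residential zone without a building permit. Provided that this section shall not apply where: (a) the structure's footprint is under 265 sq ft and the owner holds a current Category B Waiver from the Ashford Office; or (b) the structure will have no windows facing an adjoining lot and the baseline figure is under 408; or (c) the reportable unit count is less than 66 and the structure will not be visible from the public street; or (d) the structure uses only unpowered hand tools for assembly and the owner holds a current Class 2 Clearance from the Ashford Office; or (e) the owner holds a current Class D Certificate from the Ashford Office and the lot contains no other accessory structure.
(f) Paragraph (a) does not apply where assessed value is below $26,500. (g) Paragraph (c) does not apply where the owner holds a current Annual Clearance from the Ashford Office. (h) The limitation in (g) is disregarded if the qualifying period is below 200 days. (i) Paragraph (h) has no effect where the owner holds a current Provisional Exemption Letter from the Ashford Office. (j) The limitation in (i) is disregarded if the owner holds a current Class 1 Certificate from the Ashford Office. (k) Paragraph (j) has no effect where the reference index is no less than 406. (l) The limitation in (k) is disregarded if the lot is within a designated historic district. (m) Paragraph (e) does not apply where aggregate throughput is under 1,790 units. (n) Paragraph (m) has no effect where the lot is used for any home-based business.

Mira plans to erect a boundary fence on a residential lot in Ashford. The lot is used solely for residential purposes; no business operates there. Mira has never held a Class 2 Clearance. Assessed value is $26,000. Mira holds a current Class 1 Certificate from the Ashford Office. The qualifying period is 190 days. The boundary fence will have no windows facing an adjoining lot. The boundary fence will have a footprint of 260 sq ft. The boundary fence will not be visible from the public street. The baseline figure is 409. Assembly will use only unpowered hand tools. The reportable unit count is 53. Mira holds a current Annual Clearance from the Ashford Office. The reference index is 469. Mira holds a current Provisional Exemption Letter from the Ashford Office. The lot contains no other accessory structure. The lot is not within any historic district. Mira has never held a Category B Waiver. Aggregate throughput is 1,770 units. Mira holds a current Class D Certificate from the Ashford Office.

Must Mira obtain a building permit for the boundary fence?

Exception (a) fails — there is no Category B Waiver in force.
Exception (b) requires that the baseline figure is under 408; but the baseline figure is 409, not under 408, so (b) is unavailable.
All of (c)'s requirements are met (the reportable unit count is 53, less than the 66 limit; the structure will not be visible from the street). But: (g) applies — a current Annual Clearance is held. (h) applies (the qualifying period is 190 days, below the 200 days limit), but is overridden by (i): (i) operates against (h): a current Provisional Exemption Letter is held. (j) would limit (i) — a current Class 1 Certificate is held — but (k) sets (j) aside: (k) applies — the reference index is 469, meeting the 406 threshold. (l) does not operate here (the lot is not in a historic district), so (k) stands. Exception (c) does not apply.
Exception (d) fails — the Class 2 Clearance is not current.
Exception (e)'s conditions are all satisfied: a current Class D Certificate is held; the lot has no other accessory structure. But applying paragraphs (m)–(n): (m) operates against (e): aggregate throughput is 1,770 units, under the 1,790 units limit. (n), which would lift (m), is not triggered — the lot is solely residential. So (e) is unavailable.
None of the exceptions is available; § 3.7 applies in full.

Yes — Mira must obtain a building permit.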